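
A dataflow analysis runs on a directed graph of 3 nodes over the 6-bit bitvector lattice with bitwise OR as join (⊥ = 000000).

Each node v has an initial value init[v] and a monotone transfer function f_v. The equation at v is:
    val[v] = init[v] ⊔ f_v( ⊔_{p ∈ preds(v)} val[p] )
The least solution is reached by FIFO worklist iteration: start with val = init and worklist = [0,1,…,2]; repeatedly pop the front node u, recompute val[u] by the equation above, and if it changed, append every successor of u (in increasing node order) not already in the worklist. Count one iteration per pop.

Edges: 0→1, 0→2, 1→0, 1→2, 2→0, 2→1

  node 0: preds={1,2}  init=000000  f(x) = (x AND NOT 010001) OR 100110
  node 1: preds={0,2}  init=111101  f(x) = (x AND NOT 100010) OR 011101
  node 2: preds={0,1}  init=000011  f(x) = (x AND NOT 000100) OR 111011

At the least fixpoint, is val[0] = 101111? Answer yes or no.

Worklist (5 pops):
  #1 pop 0: in=111111 → 101110 (was 000000); enqueue []
  #2 pop 1: in=101111 → 111101 (no change)
  #3 pop 2: in=111111 → 111011 (was 000011); enqueue [0,1]
  #4 pop 0: in=111111 → 101110 (no change)
  #5 pop 1: in=111111 → 111101 (no change)

Fixpoint:
  val[0] = 101110
  val[1] = 111101
  val[2] = 111011

no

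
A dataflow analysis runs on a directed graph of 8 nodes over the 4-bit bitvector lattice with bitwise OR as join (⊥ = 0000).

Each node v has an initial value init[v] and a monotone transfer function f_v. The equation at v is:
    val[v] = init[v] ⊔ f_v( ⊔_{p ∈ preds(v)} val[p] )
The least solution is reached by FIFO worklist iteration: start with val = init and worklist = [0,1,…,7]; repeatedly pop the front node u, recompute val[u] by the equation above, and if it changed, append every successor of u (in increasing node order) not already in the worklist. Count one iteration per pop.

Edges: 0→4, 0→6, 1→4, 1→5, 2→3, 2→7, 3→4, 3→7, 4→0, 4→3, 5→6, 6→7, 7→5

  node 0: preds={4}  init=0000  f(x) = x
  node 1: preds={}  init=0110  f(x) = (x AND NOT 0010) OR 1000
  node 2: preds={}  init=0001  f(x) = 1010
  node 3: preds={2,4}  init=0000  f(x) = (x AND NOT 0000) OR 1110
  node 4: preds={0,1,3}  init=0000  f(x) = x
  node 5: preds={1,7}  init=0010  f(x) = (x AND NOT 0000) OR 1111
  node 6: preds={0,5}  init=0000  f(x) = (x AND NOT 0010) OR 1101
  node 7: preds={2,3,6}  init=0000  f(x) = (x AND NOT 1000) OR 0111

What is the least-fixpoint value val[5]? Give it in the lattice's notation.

1111

Trace (13 dequeues):
  [1] u=0 | in 0000 | out 0000 | ==
  [2] u=1 | in 0000 | out 1110 | prev 0110 | push {}
  [3] u=2 | in 0000 | out 1011 | prev 0001 | push {}
  [4] u=3 | in 1011 | out 1111 | prev 0000 | push {}
  [5] u=4 | in 1111 | out 1111 | prev 0000 | push {0,3}
  [6] u=5 | in 1110 | out 1111 | prev 0010 | push {}
  [7] u=6 | in 1111 | out 1101 | prev 0000 | push {}
  [8] u=7 | in 1111 | out 0111 | prev 0000 | push {5}
  [9] u=0 | in 1111 | out 1111 | prev 0000 | push {4,6}
  [10] u=3 | in 1111 | out 1111 | ==
  [11] u=5 | in 1111 | out 1111 | ==
  [12] u=4 | in 1111 | out 1111 | ==
  [13] u=6 | in 1111 | out 1101 | ==

Converged values:
  [0] 1111
  [1] 1110
  [2] 1011
  [3] 1111
  [4] 1111
  [5] 1111
  [6] 1101
  [7] 0111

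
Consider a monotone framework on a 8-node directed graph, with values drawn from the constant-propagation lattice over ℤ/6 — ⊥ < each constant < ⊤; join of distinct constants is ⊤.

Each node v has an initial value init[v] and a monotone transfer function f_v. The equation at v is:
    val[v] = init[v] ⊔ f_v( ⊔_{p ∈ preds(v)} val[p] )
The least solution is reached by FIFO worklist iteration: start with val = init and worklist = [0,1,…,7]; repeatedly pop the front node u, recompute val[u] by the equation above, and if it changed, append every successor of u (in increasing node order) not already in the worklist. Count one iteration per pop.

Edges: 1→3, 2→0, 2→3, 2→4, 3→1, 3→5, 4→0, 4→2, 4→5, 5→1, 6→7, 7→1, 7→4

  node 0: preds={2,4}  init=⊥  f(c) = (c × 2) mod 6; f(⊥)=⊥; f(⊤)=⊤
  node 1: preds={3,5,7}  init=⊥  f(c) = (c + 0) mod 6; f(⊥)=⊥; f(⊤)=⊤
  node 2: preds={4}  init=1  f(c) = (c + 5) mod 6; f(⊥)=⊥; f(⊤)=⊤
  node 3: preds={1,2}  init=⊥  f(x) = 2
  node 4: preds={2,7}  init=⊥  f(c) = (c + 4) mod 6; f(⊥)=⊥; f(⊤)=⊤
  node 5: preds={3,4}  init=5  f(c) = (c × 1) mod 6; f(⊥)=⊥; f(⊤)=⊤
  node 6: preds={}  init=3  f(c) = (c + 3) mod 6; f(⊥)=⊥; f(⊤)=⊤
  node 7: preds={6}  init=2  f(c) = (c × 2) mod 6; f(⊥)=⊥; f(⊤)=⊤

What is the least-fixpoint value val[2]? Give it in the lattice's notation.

Iteration log — 14 steps:
  step 1. node 0  ⊔preds=1  new=2  old=⊥  +wl: 
  step 2. node 1  ⊔preds=⊤  new=⊤  old=⊥  +wl: 
  step 3. node 2  ⊔preds=⊥  new=1  stable
  step 4. node 3  ⊔preds=⊤  new=2  old=⊥  +wl: 1
  step 5. node 4  ⊔preds=⊤  new=⊤  old=⊥  +wl: 0,2
  step 6. node 5  ⊔preds=⊤  new=⊤  old=5  +wl: 
  step 7. node 6  ⊔preds=⊥  new=3  stable
  step 8. node 7  ⊔preds=3  new=⊤  old=2  +wl: 4
  step 9. node 1  ⊔preds=⊤  new=⊤  stable
  step 10. node 0  ⊔preds=⊤  new=⊤  old=2  +wl: 
  step 11. node 2  ⊔preds=⊤  new=⊤  old=1  +wl: 0,3
  step 12. node 4  ⊔preds=⊤  new=⊤  stable
  step 13. node 0  ⊔preds=⊤  new=⊤  stable
  step 14. node 3  ⊔preds=⊤  new=2  stable

Least fixpoint reached:
  node 0: ⊤
  node 1: ⊤
  node 2: ⊤
  node 3: 2
  node 4: ⊤
  node 5: ⊤
  node 6: 3
  node 7: ⊤

⊤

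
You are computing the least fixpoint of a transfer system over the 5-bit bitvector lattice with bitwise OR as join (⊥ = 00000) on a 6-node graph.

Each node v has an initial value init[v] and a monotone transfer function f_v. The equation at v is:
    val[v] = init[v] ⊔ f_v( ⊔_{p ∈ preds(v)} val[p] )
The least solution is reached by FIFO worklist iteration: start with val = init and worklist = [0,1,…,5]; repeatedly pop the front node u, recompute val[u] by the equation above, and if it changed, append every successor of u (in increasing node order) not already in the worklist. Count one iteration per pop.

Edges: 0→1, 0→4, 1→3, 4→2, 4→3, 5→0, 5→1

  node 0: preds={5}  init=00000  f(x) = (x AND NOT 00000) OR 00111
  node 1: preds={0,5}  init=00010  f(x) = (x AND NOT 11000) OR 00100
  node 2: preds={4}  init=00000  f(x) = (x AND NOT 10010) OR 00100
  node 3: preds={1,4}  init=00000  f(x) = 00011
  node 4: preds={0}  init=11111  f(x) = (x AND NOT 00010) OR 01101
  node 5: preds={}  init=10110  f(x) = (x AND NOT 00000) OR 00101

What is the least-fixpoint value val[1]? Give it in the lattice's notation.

Iteration log — 8 steps:
  step 1. node 0  ⊔preds=10110  new=10111  old=00000  +wl: 
  step 2. node 1  ⊔preds=10111  new=00111  old=00010  +wl: 
  step 3. node 2  ⊔preds=11111  new=01101  old=00000  +wl: 
  step 4. node 3  ⊔preds=11111  new=00011  old=00000  +wl: 
  step 5. node 4  ⊔preds=10111  new=11111  stable
  step 6. node 5  ⊔preds=00000  new=10111  old=10110  +wl: 0,1
  step 7. node 0  ⊔preds=10111  new=10111  stable
  step 8. node 1  ⊔preds=10111  new=00111  stable

Least fixpoint reached:
  node 0: 10111
  node 1: 00111
  node 2: 01101
  node 3: 00011
  node 4: 11111
  node 5: 10111

00111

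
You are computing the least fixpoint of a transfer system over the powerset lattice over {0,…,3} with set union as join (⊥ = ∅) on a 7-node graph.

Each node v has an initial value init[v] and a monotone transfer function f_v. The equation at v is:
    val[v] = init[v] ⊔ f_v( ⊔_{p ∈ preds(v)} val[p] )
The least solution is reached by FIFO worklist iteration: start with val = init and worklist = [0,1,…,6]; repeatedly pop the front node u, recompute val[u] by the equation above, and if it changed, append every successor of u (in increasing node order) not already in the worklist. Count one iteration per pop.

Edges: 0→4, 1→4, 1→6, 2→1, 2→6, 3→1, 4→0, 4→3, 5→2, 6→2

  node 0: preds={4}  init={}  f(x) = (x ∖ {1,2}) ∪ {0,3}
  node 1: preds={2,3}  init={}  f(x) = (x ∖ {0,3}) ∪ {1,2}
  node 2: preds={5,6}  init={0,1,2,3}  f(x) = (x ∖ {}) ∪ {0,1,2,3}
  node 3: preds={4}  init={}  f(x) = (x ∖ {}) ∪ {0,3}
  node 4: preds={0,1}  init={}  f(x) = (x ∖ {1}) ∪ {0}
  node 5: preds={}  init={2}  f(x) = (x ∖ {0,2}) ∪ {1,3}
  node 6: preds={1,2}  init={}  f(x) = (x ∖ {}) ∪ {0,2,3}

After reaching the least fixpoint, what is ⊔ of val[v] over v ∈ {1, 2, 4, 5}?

Trace (12 dequeues):
  [1] u=0 | in {} | out {0,3} | prev {} | push {}
  [2] u=1 | in {0,1,2,3} | out {1,2} | prev {} | push {}
  [3] u=2 | in {2} | out {0,1,2,3} | ==
  [4] u=3 | in {} | out {0,3} | prev {} | push {1}
  [5] u=4 | in {0,1,2,3} | out {0,2,3} | prev {} | push {0,3}
  [6] u=5 | in {} | out {1,2,3} | prev {2} | push {2}
  [7] u=6 | in {0,1,2,3} | out {0,1,2,3} | prev {} | push {}
  [8] u=1 | in {0,1,2,3} | out {1,2} | ==
  [9] u=0 | in {0,2,3} | out {0,3} | ==
  [10] u=3 | in {0,2,3} | out {0,2,3} | prev {0,3} | push {1}
  [11] u=2 | in {0,1,2,3} | out {0,1,2,3} | ==
  [12] u=1 | in {0,1,2,3} | out {1,2} | ==

Converged values:
  [0] {0,3}
  [1] {1,2}
  [2] {0,1,2,3}
  [3] {0,2,3}
  [4] {0,2,3}
  [5] {1,2,3}
  [6] {0,1,2,3}

{0,1,2,3}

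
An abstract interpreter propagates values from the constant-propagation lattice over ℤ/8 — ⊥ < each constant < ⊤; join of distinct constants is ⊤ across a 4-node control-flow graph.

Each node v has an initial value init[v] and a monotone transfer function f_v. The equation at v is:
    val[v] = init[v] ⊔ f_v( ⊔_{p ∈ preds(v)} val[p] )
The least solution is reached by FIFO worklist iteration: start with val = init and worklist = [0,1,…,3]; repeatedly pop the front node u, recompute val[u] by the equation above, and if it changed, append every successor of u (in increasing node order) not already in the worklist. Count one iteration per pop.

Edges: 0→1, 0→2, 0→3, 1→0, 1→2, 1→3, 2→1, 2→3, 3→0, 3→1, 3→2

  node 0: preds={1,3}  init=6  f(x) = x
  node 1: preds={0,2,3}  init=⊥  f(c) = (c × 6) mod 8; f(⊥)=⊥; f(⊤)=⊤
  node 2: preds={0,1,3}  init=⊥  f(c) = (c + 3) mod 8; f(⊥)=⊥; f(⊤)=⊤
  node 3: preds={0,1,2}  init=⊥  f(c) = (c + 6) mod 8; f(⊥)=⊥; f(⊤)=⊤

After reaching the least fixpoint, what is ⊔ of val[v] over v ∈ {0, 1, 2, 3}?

Worklist (9 pops):
  #1 pop 0: in=⊥ → 6 (no change)
  #2 pop 1: in=6 → 4 (was ⊥); enqueue [0]
  #3 pop 2: in=⊤ → ⊤ (was ⊥); enqueue [1]
  #4 pop 3: in=⊤ → ⊤ (was ⊥); enqueue [2]
  #5 pop 0: in=⊤ → ⊤ (was 6); enqueue [3]
  #6 pop 1: in=⊤ → ⊤ (was 4); enqueue [0]
  #7 pop 2: in=⊤ → ⊤ (no change)
  #8 pop 3: in=⊤ → ⊤ (no change)
  #9 pop 0: in=⊤ → ⊤ (no change)

Fixpoint:
  val[0] = ⊤
  val[1] = ⊤
  val[2] = ⊤
  val[3] = ⊤

⊤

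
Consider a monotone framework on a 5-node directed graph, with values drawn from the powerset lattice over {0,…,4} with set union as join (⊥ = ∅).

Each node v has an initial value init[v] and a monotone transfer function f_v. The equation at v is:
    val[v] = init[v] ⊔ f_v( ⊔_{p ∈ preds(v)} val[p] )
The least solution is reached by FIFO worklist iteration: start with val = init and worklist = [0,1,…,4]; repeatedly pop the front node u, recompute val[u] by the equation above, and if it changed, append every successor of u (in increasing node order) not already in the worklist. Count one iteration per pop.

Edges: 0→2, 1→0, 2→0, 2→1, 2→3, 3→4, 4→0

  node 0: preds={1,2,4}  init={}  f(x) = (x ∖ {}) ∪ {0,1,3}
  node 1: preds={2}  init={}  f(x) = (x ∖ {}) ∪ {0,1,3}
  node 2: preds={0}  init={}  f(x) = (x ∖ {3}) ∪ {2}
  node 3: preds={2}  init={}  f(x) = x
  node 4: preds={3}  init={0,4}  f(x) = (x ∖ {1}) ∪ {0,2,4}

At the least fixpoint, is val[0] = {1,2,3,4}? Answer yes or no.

Worklist (9 pops):
  #1 pop 0: in={0,4} → {0,1,3,4} (was {}); enqueue []
  #2 pop 1: in={} → {0,1,3} (was {}); enqueue [0]
  #3 pop 2: in={0,1,3,4} → {0,1,2,4} (was {}); enqueue [1]
  #4 pop 3: in={0,1,2,4} → {0,1,2,4} (was {}); enqueue []
  #5 pop 4: in={0,1,2,4} → {0,2,4} (was {0,4}); enqueue []
  #6 pop 0: in={0,1,2,3,4} → {0,1,2,3,4} (was {0,1,3,4}); enqueue [2]
  #7 pop 1: in={0,1,2,4} → {0,1,2,3,4} (was {0,1,3}); enqueue [0]
  #8 pop 2: in={0,1,2,3,4} → {0,1,2,4} (no change)
  #9 pop 0: in={0,1,2,3,4} → {0,1,2,3,4} (no change)

Fixpoint:
  val[0] = {0,1,2,3,4}
  val[1] = {0,1,2,3,4}
  val[2] = {0,1,2,4}
  val[3] = {0,1,2,4}
  val[4] = {0,2,4}

no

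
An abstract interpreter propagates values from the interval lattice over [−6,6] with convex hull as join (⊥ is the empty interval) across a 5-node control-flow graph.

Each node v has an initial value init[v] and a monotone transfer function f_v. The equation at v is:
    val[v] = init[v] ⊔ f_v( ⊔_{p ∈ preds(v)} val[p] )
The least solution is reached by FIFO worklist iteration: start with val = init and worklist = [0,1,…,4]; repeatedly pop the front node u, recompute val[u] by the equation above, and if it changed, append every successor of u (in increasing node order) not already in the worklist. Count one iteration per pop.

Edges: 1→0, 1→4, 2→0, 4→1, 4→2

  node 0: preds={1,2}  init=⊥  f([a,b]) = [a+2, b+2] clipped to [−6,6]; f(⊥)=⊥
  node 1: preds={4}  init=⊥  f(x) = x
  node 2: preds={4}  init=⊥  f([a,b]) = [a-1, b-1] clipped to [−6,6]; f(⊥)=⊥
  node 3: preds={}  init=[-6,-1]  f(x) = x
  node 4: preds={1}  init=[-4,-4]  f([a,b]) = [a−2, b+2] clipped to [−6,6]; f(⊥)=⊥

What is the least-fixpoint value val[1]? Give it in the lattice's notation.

Worklist (26 pops):
  #1 pop 0: in=⊥ → ⊥ (no change)
  #2 pop 1: in=[-4,-4] → [-4,-4] (was ⊥); enqueue [0]
  #3 pop 2: in=[-4,-4] → [-5,-5] (was ⊥); enqueue []
  #4 pop 3: in=⊥ → [-6,-1] (no change)
  #5 pop 4: in=[-4,-4] → [-6,-2] (was [-4,-4]); enqueue [1,2]
  #6 pop 0: in=[-5,-4] → [-3,-2] (was ⊥); enqueue []
  #7 pop 1: in=[-6,-2] → [-6,-2] (was [-4,-4]); enqueue [0,4]
  #8 pop 2: in=[-6,-2] → [-6,-3] (was [-5,-5]); enqueue []
  #9 pop 0: in=[-6,-2] → [-4,0] (was [-3,-2]); enqueue []
  #10 pop 4: in=[-6,-2] → [-6,0] (was [-6,-2]); enqueue [1,2]
  #11 pop 1: in=[-6,0] → [-6,0] (was [-6,-2]); enqueue [0,4]
  #12 pop 2: in=[-6,0] → [-6,-1] (was [-6,-3]); enqueue []
  #13 pop 0: in=[-6,0] → [-4,2] (was [-4,0]); enqueue []
  #14 pop 4: in=[-6,0] → [-6,2] (was [-6,0]); enqueue [1,2]
  #15 pop 1: in=[-6,2] → [-6,2] (was [-6,0]); enqueue [0,4]
  #16 pop 2: in=[-6,2] → [-6,1] (was [-6,-1]); enqueue []
  #17 pop 0: in=[-6,2] → [-4,4] (was [-4,2]); enqueue []
  #18 pop 4: in=[-6,2] → [-6,4] (was [-6,2]); enqueue [1,2]
  #19 pop 1: in=[-6,4] → [-6,4] (was [-6,2]); enqueue [0,4]
  #20 pop 2: in=[-6,4] → [-6,3] (was [-6,1]); enqueue []
  #21 pop 0: in=[-6,4] → [-4,6] (was [-4,4]); enqueue []
  #22 pop 4: in=[-6,4] → [-6,6] (was [-6,4]); enqueue [1,2]
  #23 pop 1: in=[-6,6] → [-6,6] (was [-6,4]); enqueue [0,4]
  #24 pop 2: in=[-6,6] → [-6,5] (was [-6,3]); enqueue []
  #25 pop 0: in=[-6,6] → [-4,6] (no change)
  #26 pop 4: in=[-6,6] → [-6,6] (no change)

Fixpoint:
  val[0] = [-4,6]
  val[1] = [-6,6]
  val[2] = [-6,5]
  val[3] = [-6,-1]
  val[4] = [-6,6]

[-6,6]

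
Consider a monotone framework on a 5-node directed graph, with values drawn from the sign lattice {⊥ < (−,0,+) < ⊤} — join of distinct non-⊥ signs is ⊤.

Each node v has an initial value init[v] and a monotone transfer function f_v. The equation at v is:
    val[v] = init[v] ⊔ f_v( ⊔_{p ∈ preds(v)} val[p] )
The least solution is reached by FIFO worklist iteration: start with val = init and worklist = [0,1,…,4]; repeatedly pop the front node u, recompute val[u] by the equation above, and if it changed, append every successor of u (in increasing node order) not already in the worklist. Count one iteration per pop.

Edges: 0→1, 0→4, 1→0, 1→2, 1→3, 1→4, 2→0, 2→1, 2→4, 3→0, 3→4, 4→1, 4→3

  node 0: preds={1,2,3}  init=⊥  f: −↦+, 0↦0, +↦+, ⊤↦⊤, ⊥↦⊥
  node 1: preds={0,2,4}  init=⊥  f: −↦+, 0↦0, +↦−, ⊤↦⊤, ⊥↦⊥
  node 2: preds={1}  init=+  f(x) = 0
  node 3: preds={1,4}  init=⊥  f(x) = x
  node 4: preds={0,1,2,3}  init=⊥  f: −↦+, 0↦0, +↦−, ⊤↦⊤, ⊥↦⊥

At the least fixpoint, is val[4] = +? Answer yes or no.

no

Iteration log — 11 steps:
  step 1. node 0  ⊔preds=+  new=+  old=⊥  +wl: 
  step 2. node 1  ⊔preds=+  new=−  old=⊥  +wl: 0
  step 3. node 2  ⊔preds=−  new=⊤  old=+  +wl: 1
  step 4. node 3  ⊔preds=−  new=−  old=⊥  +wl: 
  step 5. node 4  ⊔preds=⊤  new=⊤  old=⊥  +wl: 3
  step 6. node 0  ⊔preds=⊤  new=⊤  old=+  +wl: 4
  step 7. node 1  ⊔preds=⊤  new=⊤  old=−  +wl: 0,2
  step 8. node 3  ⊔preds=⊤  new=⊤  old=−  +wl: 
  step 9. node 4  ⊔preds=⊤  new=⊤  stable
  step 10. node 0  ⊔preds=⊤  new=⊤  stable
  step 11. node 2  ⊔preds=⊤  new=⊤  stable

Least fixpoint reached:
  node 0: ⊤
  node 1: ⊤
  node 2: ⊤
  node 3: ⊤
  node 4: ⊤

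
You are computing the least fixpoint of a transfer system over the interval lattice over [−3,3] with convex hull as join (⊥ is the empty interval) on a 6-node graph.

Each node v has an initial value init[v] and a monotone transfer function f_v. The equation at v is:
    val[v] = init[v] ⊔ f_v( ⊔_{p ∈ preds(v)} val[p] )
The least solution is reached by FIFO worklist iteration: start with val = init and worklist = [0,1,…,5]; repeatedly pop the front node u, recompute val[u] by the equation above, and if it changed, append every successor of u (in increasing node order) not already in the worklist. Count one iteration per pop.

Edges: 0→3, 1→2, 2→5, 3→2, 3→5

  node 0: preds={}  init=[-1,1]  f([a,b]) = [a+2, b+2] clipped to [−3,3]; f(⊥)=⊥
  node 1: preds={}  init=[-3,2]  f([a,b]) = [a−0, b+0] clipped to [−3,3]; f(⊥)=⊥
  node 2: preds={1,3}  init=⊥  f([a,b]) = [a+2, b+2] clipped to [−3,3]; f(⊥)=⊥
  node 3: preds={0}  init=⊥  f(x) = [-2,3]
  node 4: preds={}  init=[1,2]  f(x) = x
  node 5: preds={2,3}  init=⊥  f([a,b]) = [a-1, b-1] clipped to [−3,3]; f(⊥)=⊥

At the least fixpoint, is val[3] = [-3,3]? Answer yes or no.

no

Iteration log — 7 steps:
  step 1. node 0  ⊔preds=⊥  new=[-1,1]  stable
  step 2. node 1  ⊔preds=⊥  new=[-3,2]  stable
  step 3. node 2  ⊔preds=[-3,2]  new=[-1,3]  old=⊥  +wl: 
  step 4. node 3  ⊔preds=[-1,1]  new=[-2,3]  old=⊥  +wl: 2
  step 5. node 4  ⊔preds=⊥  new=[1,2]  stable
  step 6. node 5  ⊔preds=[-2,3]  new=[-3,2]  old=⊥  +wl: 
  step 7. node 2  ⊔preds=[-3,3]  new=[-1,3]  stable

Least fixpoint reached:
  node 0: [-1,1]
  node 1: [-3,2]
  node 2: [-1,3]
  node 3: [-2,3]
  node 4: [1,2]
  node 5: [-3,2]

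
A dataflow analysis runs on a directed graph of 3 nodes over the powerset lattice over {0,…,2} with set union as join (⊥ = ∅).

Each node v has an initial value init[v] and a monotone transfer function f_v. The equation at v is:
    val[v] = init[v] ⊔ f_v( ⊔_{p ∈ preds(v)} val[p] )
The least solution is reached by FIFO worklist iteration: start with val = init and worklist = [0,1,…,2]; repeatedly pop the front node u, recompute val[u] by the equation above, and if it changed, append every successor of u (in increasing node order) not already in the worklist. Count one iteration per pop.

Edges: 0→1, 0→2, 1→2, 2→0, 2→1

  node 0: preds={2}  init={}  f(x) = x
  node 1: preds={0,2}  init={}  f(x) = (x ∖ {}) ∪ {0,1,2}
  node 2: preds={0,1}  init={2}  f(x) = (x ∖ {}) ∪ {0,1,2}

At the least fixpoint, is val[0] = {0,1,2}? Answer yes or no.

yes

Trace (6 dequeues):
  [1] u=0 | in {2} | out {2} | prev {} | push {}
  [2] u=1 | in {2} | out {0,1,2} | prev {} | push {}
  [3] u=2 | in {0,1,2} | out {0,1,2} | prev {2} | push {0,1}
  [4] u=0 | in {0,1,2} | out {0,1,2} | prev {2} | push {2}
  [5] u=1 | in {0,1,2} | out {0,1,2} | ==
  [6] u=2 | in {0,1,2} | out {0,1,2} | ==

Converged values:
  [0] {0,1,2}
  [1] {0,1,2}
  [2] {0,1,2}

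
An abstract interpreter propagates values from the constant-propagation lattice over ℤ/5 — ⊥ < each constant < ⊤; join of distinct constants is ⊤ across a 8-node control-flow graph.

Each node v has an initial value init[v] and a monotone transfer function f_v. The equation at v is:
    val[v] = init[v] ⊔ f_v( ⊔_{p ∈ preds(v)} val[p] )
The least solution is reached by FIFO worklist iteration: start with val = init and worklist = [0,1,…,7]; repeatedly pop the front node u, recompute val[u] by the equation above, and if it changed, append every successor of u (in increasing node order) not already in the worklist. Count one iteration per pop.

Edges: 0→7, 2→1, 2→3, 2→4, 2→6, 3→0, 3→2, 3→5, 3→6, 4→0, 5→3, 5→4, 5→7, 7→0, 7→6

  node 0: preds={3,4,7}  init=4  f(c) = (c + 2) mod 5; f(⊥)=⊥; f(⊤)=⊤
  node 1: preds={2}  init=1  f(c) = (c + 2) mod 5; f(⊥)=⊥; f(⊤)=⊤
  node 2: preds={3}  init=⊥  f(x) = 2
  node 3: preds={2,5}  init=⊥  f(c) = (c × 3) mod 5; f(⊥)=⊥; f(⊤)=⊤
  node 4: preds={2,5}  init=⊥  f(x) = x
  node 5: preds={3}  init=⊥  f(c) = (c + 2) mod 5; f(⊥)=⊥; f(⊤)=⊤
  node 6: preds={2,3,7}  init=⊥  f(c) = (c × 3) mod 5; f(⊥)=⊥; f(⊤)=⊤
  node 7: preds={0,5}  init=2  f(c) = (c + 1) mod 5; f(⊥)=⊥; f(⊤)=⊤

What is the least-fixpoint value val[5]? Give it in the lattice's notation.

⊤

Iteration log — 21 steps:
  step 1. node 0  ⊔preds=2  new=4  stable
  step 2. node 1  ⊔preds=⊥  new=1  stable
  step 3. node 2  ⊔preds=⊥  new=2  old=⊥  +wl: 1
  step 4. node 3  ⊔preds=2  new=1  old=⊥  +wl: 0,2
  step 5. node 4  ⊔preds=2  new=2  old=⊥  +wl: 
  step 6. node 5  ⊔preds=1  new=3  old=⊥  +wl: 3,4
  step 7. node 6  ⊔preds=⊤  new=⊤  old=⊥  +wl: 
  step 8. node 7  ⊔preds=⊤  new=⊤  old=2  +wl: 6
  step 9. node 1  ⊔preds=2  new=⊤  old=1  +wl: 
  step 10. node 0  ⊔preds=⊤  new=⊤  old=4  +wl: 7
  step 11. node 2  ⊔preds=1  new=2  stable
  step 12. node 3  ⊔preds=⊤  new=⊤  old=1  +wl: 0,2,5
  step 13. node 4  ⊔preds=⊤  new=⊤  old=2  +wl: 
  step 14. node 6  ⊔preds=⊤  new=⊤  stable
  step 15. node 7  ⊔preds=⊤  new=⊤  stable
  step 16. node 0  ⊔preds=⊤  new=⊤  stable
  step 17. node 2  ⊔preds=⊤  new=2  stable
  step 18. node 5  ⊔preds=⊤  new=⊤  old=3  +wl: 3,4,7
  step 19. node 3  ⊔preds=⊤  new=⊤  stable
  step 20. node 4  ⊔preds=⊤  new=⊤  stable
  step 21. node 7  ⊔preds=⊤  new=⊤  stable

Least fixpoint reached:
  node 0: ⊤
  node 1: ⊤
  node 2: 2
  node 3: ⊤
  node 4: ⊤
  node 5: ⊤
  node 6: ⊤
  node 7: ⊤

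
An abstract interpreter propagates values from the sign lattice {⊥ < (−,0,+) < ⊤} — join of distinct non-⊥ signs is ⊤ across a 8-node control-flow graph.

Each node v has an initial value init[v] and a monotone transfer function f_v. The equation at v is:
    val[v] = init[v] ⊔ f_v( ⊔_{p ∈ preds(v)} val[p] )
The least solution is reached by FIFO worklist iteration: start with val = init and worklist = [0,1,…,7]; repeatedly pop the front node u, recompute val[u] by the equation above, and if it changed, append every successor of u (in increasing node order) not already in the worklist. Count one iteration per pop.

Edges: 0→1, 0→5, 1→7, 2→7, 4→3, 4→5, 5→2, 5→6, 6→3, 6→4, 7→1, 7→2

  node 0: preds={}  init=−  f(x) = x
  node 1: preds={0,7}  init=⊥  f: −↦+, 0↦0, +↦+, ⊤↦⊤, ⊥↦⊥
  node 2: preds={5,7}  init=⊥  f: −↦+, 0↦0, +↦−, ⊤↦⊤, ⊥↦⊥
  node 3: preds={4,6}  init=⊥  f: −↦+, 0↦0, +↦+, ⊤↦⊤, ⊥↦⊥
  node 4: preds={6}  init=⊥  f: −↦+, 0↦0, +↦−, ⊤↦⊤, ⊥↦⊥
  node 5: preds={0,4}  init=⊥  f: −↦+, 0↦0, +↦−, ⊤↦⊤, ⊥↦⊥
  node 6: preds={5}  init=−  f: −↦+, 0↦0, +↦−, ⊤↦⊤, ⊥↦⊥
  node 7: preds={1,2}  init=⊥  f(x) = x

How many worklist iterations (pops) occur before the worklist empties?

Iteration log — 17 steps:
  step 1. node 0  ⊔preds=⊥  new=−  stable
  step 2. node 1  ⊔preds=−  new=+  old=⊥  +wl: 
  step 3. node 2  ⊔preds=⊥  new=⊥  stable
  step 4. node 3  ⊔preds=−  new=+  old=⊥  +wl: 
  step 5. node 4  ⊔preds=−  new=+  old=⊥  +wl: 3
  step 6. node 5  ⊔preds=⊤  new=⊤  old=⊥  +wl: 2
  step 7. node 6  ⊔preds=⊤  new=⊤  old=−  +wl: 4
  step 8. node 7  ⊔preds=+  new=+  old=⊥  +wl: 1
  step 9. node 3  ⊔preds=⊤  new=⊤  old=+  +wl: 
  step 10. node 2  ⊔preds=⊤  new=⊤  old=⊥  +wl: 7
  step 11. node 4  ⊔preds=⊤  new=⊤  old=+  +wl: 3,5
  step 12. node 1  ⊔preds=⊤  new=⊤  old=+  +wl: 
  step 13. node 7  ⊔preds=⊤  new=⊤  old=+  +wl: 1,2
  step 14. node 3  ⊔preds=⊤  new=⊤  stable
  step 15. node 5  ⊔preds=⊤  new=⊤  stable
  step 16. node 1  ⊔preds=⊤  new=⊤  stable
  step 17. node 2  ⊔preds=⊤  new=⊤  stable

Least fixpoint reached:
  node 0: −
  node 1: ⊤
  node 2: ⊤
  node 3: ⊤
  node 4: ⊤
  node 5: ⊤
  node 6: ⊤
  node 7: ⊤

17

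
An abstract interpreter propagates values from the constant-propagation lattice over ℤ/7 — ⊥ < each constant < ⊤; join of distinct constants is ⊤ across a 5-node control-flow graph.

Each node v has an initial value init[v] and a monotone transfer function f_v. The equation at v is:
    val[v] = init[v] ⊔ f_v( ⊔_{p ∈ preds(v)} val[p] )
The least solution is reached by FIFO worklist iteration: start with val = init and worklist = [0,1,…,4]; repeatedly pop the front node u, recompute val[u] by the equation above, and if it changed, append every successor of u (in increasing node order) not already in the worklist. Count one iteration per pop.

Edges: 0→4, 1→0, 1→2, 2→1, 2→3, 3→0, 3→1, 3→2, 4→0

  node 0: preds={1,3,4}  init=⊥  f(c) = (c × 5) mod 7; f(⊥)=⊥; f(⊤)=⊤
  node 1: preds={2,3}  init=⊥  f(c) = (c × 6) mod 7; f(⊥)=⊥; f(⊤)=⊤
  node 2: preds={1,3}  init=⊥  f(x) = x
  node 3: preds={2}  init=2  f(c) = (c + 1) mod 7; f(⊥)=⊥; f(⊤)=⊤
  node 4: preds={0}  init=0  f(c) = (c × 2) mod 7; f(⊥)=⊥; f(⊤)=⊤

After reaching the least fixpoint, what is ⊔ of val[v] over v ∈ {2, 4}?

⊤

Iteration log — 9 steps:
  step 1. node 0  ⊔preds=⊤  new=⊤  old=⊥  +wl: 
  step 2. node 1  ⊔preds=2  new=5  old=⊥  +wl: 0
  step 3. node 2  ⊔preds=⊤  new=⊤  old=⊥  +wl: 1
  step 4. node 3  ⊔preds=⊤  new=⊤  old=2  +wl: 2
  step 5. node 4  ⊔preds=⊤  new=⊤  old=0  +wl: 
  step 6. node 0  ⊔preds=⊤  new=⊤  stable
  step 7. node 1  ⊔preds=⊤  new=⊤  old=5  +wl: 0
  step 8. node 2  ⊔preds=⊤  new=⊤  stable
  step 9. node 0  ⊔preds=⊤  new=⊤  stable

Least fixpoint reached:
  node 0: ⊤
  node 1: ⊤
  node 2: ⊤
  node 3: ⊤
  node 4: ⊤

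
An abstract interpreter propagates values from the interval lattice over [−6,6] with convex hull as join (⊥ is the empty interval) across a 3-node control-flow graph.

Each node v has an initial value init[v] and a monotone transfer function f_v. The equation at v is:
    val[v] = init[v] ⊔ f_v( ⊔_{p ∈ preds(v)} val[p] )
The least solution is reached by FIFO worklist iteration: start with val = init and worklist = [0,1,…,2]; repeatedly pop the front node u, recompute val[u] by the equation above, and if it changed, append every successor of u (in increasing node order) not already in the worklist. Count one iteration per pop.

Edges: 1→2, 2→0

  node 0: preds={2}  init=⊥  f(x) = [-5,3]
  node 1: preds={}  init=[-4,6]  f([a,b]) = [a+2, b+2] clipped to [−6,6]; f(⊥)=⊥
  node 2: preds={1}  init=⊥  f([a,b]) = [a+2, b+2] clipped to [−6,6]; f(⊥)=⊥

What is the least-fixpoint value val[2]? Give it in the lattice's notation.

[-2,6]

Trace (4 dequeues):
  [1] u=0 | in ⊥ | out [-5,3] | prev ⊥ | push {}
  [2] u=1 | in ⊥ | out [-4,6] | ==
  [3] u=2 | in [-4,6] | out [-2,6] | prev ⊥ | push {0}
  [4] u=0 | in [-2,6] | out [-5,3] | ==

Converged values:
  [0] [-5,3]
  [1] [-4,6]
  [2] [-2,6]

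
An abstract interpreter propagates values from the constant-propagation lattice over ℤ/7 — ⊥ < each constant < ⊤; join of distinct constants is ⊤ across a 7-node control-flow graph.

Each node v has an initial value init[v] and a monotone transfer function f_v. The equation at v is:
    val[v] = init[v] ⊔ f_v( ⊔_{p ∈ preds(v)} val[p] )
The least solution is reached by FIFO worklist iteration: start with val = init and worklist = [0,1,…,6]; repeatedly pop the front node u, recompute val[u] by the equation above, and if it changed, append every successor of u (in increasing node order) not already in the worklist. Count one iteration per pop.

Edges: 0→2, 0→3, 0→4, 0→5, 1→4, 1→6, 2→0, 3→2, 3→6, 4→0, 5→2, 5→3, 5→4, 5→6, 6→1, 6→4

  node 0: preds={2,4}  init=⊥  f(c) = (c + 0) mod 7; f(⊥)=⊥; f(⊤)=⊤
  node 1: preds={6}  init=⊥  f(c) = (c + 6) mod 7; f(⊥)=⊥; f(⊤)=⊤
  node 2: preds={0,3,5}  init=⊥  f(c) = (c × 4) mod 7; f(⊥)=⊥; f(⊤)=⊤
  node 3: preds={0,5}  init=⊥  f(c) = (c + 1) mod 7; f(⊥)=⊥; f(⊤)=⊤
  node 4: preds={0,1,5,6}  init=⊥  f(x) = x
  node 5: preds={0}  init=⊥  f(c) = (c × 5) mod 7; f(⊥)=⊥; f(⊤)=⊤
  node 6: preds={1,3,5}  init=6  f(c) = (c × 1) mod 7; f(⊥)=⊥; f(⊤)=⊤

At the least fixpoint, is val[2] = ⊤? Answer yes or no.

yes

Trace (18 dequeues):
  [1] u=0 | in ⊥ | out ⊥ | ==
  [2] u=1 | in 6 | out 5 | prev ⊥ | push {}
  [3] u=2 | in ⊥ | out ⊥ | ==
  [4] u=3 | in ⊥ | out ⊥ | ==
  [5] u=4 | in ⊤ | out ⊤ | prev ⊥ | push {0}
  [6] u=5 | in ⊥ | out ⊥ | ==
  [7] u=6 | in 5 | out ⊤ | prev 6 | push {1,4}
  [8] u=0 | in ⊤ | out ⊤ | prev ⊥ | push {2,3,5}
  [9] u=1 | in ⊤ | out ⊤ | prev 5 | push {6}
  [10] u=4 | in ⊤ | out ⊤ | ==
  [11] u=2 | in ⊤ | out ⊤ | prev ⊥ | push {0}
  [12] u=3 | in ⊤ | out ⊤ | prev ⊥ | push {2}
  [13] u=5 | in ⊤ | out ⊤ | prev ⊥ | push {3,4}
  [14] u=6 | in ⊤ | out ⊤ | ==
  [15] u=0 | in ⊤ | out ⊤ | ==
  [16] u=2 | in ⊤ | out ⊤ | ==
  [17] u=3 | in ⊤ | out ⊤ | ==
  [18] u=4 | in ⊤ | out ⊤ | ==

Converged values:
  [0] ⊤
  [1] ⊤
  [2] ⊤
  [3] ⊤
  [4] ⊤
  [5] ⊤
  [6] ⊤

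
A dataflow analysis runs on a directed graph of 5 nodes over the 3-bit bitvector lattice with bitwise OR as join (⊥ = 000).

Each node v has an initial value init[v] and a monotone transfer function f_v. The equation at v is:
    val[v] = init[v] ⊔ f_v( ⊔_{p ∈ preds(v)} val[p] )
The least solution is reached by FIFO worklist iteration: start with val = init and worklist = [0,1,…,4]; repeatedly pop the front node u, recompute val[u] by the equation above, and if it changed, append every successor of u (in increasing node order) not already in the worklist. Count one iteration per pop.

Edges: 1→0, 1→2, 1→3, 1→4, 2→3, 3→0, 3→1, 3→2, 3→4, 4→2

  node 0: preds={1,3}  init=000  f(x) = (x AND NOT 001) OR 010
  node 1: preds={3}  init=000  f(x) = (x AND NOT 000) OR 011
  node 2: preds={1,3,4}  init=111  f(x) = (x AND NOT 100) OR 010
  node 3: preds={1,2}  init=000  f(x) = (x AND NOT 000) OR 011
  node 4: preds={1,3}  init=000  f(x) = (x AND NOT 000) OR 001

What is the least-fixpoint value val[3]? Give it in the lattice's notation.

111

Iteration log — 11 steps:
  step 1. node 0  ⊔preds=000  new=010  old=000  +wl: 
  step 2. node 1  ⊔preds=000  new=011  old=000  +wl: 0
  step 3. node 2  ⊔preds=011  new=111  stable
  step 4. node 3  ⊔preds=111  new=111  old=000  +wl: 1,2
  step 5. node 4  ⊔preds=111  new=111  old=000  +wl: 
  step 6. node 0  ⊔preds=111  new=110  old=010  +wl: 
  step 7. node 1  ⊔preds=111  new=111  old=011  +wl: 0,3,4
  step 8. node 2  ⊔preds=111  new=111  stable
  step 9. node 0  ⊔preds=111  new=110  stable
  step 10. node 3  ⊔preds=111  new=111  stable
  step 11. node 4  ⊔preds=111  new=111  stable

Least fixpoint reached:
  node 0: 110
  node 1: 111
  node 2: 111
  node 3: 111
  node 4: 111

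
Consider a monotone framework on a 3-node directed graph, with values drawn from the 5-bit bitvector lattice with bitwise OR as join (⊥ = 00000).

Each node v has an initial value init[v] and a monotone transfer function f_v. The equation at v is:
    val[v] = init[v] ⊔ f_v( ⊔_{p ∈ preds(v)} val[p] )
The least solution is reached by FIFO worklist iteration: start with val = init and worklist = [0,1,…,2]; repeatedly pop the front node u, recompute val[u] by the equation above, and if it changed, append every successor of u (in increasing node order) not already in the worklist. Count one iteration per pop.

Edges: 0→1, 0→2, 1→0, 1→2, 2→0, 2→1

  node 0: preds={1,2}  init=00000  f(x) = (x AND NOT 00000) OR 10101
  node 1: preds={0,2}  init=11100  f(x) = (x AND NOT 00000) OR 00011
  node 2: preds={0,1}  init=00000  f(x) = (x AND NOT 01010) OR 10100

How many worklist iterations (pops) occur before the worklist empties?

Trace (6 dequeues):
  [1] u=0 | in 11100 | out 11101 | prev 00000 | push {}
  [2] u=1 | in 11101 | out 11111 | prev 11100 | push {0}
  [3] u=2 | in 11111 | out 10101 | prev 00000 | push {1}
  [4] u=0 | in 11111 | out 11111 | prev 11101 | push {2}
  [5] u=1 | in 11111 | out 11111 | ==
  [6] u=2 | in 11111 | out 10101 | ==

Converged values:
  [0] 11111
  [1] 11111
  [2] 10101

6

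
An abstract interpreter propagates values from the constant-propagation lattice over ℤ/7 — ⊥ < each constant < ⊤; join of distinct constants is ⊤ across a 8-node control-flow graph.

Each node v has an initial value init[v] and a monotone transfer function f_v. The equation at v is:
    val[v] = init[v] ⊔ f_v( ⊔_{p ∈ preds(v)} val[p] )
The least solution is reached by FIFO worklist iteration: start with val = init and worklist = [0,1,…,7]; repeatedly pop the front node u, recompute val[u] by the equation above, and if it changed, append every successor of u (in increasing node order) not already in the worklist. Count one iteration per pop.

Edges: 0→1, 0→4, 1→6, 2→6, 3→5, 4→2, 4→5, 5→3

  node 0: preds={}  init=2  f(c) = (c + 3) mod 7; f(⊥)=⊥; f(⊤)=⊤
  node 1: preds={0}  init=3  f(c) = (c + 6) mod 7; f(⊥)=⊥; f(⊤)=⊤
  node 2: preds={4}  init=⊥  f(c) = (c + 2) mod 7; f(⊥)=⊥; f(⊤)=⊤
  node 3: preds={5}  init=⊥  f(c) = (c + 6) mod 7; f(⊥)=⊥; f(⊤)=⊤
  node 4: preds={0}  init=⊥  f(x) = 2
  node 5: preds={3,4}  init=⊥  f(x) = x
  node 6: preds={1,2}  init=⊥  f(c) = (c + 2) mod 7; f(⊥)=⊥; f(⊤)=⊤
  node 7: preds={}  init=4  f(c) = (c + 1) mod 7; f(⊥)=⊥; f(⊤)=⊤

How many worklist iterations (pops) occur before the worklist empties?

14

Iteration log — 14 steps:
  step 1. node 0  ⊔preds=⊥  new=2  stable
  step 2. node 1  ⊔preds=2  new=⊤  old=3  +wl: 
  step 3. node 2  ⊔preds=⊥  new=⊥  stable
  step 4. node 3  ⊔preds=⊥  new=⊥  stable
  step 5. node 4  ⊔preds=2  new=2  old=⊥  +wl: 2
  step 6. node 5  ⊔preds=2  new=2  old=⊥  +wl: 3
  step 7. node 6  ⊔preds=⊤  new=⊤  old=⊥  +wl: 
  step 8. node 7  ⊔preds=⊥  new=4  stable
  step 9. node 2  ⊔preds=2  new=4  old=⊥  +wl: 6
  step 10. node 3  ⊔preds=2  new=1  old=⊥  +wl: 5
  step 11. node 6  ⊔preds=⊤  new=⊤  stable
  step 12. node 5  ⊔preds=⊤  new=⊤  old=2  +wl: 3
  step 13. node 3  ⊔preds=⊤  new=⊤  old=1  +wl: 5
  step 14. node 5  ⊔preds=⊤  new=⊤  stable

Least fixpoint reached:
  node 0: 2
  node 1: ⊤
  node 2: 4
  node 3: ⊤
  node 4: 2
  node 5: ⊤
  node 6: ⊤
  node 7: 4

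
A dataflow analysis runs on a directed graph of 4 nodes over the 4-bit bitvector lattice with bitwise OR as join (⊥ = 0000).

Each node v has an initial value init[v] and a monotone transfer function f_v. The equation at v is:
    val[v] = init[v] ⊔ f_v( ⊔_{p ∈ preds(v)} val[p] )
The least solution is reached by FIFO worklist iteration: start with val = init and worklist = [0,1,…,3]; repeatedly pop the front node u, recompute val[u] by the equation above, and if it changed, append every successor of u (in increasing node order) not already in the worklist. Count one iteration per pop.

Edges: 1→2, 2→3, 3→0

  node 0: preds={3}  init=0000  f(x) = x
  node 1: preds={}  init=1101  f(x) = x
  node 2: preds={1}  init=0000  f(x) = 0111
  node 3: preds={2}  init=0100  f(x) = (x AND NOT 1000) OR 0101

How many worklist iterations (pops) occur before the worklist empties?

Worklist (5 pops):
  #1 pop 0: in=0100 → 0100 (was 0000); enqueue []
  #2 pop 1: in=0000 → 1101 (no change)
  #3 pop 2: in=1101 → 0111 (was 0000); enqueue []
  #4 pop 3: in=0111 → 0111 (was 0100); enqueue [0]
  #5 pop 0: in=0111 → 0111 (was 0100); enqueue []

Fixpoint:
  val[0] = 0111
  val[1] = 1101
  val[2] = 0111
  val[3] = 0111

5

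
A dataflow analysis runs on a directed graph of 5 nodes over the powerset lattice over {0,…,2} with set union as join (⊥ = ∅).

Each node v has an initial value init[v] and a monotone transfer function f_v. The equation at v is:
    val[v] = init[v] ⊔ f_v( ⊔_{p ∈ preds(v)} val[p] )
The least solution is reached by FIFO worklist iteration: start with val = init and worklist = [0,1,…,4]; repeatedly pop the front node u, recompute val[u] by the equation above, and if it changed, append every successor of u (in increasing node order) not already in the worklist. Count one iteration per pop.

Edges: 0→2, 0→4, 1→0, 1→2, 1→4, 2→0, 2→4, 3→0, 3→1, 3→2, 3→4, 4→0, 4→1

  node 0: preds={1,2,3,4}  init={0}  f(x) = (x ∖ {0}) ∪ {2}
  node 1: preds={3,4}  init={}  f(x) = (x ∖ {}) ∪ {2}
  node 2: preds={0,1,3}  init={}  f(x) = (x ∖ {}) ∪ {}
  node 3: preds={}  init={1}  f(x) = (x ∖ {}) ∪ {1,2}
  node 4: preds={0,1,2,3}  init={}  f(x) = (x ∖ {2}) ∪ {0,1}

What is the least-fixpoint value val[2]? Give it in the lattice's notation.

Worklist (10 pops):
  #1 pop 0: in={1} → {0,1,2} (was {0}); enqueue []
  #2 pop 1: in={1} → {1,2} (was {}); enqueue [0]
  #3 pop 2: in={0,1,2} → {0,1,2} (was {}); enqueue []
  #4 pop 3: in={} → {1,2} (was {1}); enqueue [1,2]
  #5 pop 4: in={0,1,2} → {0,1} (was {}); enqueue []
  #6 pop 0: in={0,1,2} → {0,1,2} (no change)
  #7 pop 1: in={0,1,2} → {0,1,2} (was {1,2}); enqueue [0,4]
  #8 pop 2: in={0,1,2} → {0,1,2} (no change)
  #9 pop 0: in={0,1,2} → {0,1,2} (no change)
  #10 pop 4: in={0,1,2} → {0,1} (no change)

Fixpoint:
  val[0] = {0,1,2}
  val[1] = {0,1,2}
  val[2] = {0,1,2}
  val[3] = {1,2}
  val[4] = {0,1}

{0,1,2}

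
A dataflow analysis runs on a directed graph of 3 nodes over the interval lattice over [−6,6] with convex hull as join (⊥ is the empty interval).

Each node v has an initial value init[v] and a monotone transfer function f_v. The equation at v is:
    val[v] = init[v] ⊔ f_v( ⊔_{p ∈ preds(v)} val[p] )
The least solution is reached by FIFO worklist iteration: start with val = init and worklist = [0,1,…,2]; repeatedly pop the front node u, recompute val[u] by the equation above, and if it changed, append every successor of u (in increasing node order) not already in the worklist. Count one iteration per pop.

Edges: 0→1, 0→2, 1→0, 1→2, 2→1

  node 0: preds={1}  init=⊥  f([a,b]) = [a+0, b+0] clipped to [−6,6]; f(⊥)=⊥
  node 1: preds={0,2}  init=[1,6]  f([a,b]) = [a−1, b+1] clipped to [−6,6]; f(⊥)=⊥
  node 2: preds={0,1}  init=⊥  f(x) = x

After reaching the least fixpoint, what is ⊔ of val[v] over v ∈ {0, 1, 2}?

[-6,6]

Trace (24 dequeues):
  [1] u=0 | in [1,6] | out [1,6] | prev ⊥ | push {}
  [2] u=1 | in [1,6] | out [0,6] | prev [1,6] | push {0}
  [3] u=2 | in [0,6] | out [0,6] | prev ⊥ | push {1}
  [4] u=0 | in [0,6] | out [0,6] | prev [1,6] | push {2}
  [5] u=1 | in [0,6] | out [-1,6] | prev [0,6] | push {0}
  [6] u=2 | in [-1,6] | out [-1,6] | prev [0,6] | push {1}
  [7] u=0 | in [-1,6] | out [-1,6] | prev [0,6] | push {2}
  [8] u=1 | in [-1,6] | out [-2,6] | prev [-1,6] | push {0}
  [9] u=2 | in [-2,6] | out [-2,6] | prev [-1,6] | push {1}
  [10] u=0 | in [-2,6] | out [-2,6] | prev [-1,6] | push {2}
  [11] u=1 | in [-2,6] | out [-3,6] | prev [-2,6] | push {0}
  [12] u=2 | in [-3,6] | out [-3,6] | prev [-2,6] | push {1}
  [13] u=0 | in [-3,6] | out [-3,6] | prev [-2,6] | push {2}
  [14] u=1 | in [-3,6] | out [-4,6] | prev [-3,6] | push {0}
  [15] u=2 | in [-4,6] | out [-4,6] | prev [-3,6] | push {1}
  [16] u=0 | in [-4,6] | out [-4,6] | prev [-3,6] | push {2}
  [17] u=1 | in [-4,6] | out [-5,6] | prev [-4,6] | push {0}
  [18] u=2 | in [-5,6] | out [-5,6] | prev [-4,6] | push {1}
  [19] u=0 | in [-5,6] | out [-5,6] | prev [-4,6] | push {2}
  [20] u=1 | in [-5,6] | out [-6,6] | prev [-5,6] | push {0}
  [21] u=2 | in [-6,6] | out [-6,6] | prev [-5,6] | push {1}
  [22] u=0 | in [-6,6] | out [-6,6] | prev [-5,6] | push {2}
  [23] u=1 | in [-6,6] | out [-6,6] | ==
  [24] u=2 | in [-6,6] | out [-6,6] | ==

Converged values:
  [0] [-6,6]
  [1] [-6,6]
  [2] [-6,6]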